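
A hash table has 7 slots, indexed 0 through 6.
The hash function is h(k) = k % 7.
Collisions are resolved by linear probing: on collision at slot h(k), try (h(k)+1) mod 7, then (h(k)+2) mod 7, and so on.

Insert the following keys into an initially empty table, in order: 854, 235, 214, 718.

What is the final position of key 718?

Insert 854: h=0, slot 0 empty => index 0.
Insert 235: h=4, slot 4 empty => index 4.
Insert 214: h=4, slot 4 occupied => index 5.
Insert 718: h=4, slots 4,5 occupied => index 6.
Table: [854, —, —, —, 235, 214, 718]

6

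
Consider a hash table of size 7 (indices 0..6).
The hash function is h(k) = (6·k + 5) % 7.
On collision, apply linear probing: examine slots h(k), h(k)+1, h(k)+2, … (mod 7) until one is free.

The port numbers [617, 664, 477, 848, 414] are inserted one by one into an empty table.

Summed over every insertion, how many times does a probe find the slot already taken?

617: h=4 -> slot 4
664: h=6 -> slot 6
477: h=4, probe 4,5 -> slot 5
848: h=4, probe 4,5,6,0 -> slot 0
414: h=4, probe 4,5,6,0,1 -> slot 1
Table: [848, 414, —, —, 617, 477, 664]

8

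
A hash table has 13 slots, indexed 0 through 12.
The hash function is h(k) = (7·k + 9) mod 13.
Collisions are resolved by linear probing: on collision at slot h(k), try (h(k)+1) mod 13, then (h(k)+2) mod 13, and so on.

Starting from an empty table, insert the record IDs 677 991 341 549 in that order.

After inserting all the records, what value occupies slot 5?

341

Insert 677: h=3, slot 3 empty → index 3.
Insert 991: h=4, slot 4 empty → index 4.
Insert 341: h=4, slot 4 occupied → index 5.
Insert 549: h=4, slots 4,5 occupied → index 6.
Table: [., ., ., 677, 991, 341, 549, ., ., ., ., ., .]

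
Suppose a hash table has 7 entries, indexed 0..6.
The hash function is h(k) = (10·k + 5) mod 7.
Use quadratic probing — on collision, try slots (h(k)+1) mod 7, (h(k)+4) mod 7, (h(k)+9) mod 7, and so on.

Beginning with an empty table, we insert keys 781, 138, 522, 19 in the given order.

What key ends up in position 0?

19

781: h=3 → slot 3
138: h=6 → slot 6
522: h=3, probe 3,4 → slot 4
19: h=6, probe 6,0 → slot 0
Table: [19, _, _, 781, 522, _, 138]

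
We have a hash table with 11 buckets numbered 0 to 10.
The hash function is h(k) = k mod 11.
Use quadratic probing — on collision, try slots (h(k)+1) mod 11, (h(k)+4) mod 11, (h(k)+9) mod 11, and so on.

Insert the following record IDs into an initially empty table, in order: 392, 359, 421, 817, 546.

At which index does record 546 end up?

0

392: h=7 => slot 7
359: h=7, probe 7,8 => slot 8
421: h=3 => slot 3
817: h=3, probe 3,4 => slot 4
546: h=7, probe 7,8,0 => slot 0
Table: [546, _, _, 421, 817, _, _, 392, 359, _, _]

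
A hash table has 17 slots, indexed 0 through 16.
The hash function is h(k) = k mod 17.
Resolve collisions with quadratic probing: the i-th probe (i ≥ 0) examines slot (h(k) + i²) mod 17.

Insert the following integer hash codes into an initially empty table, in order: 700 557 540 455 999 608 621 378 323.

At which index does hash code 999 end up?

5

700: h=3 => slot 3
557: h=13 => slot 13
540: h=13, probe 13,14 => slot 14
455: h=13, probe 13,14,0 => slot 0
999: h=13, probe 13,14,0,5 => slot 5
608: h=13, probe 13,14,0,5,12 => slot 12
621: h=9 => slot 9
378: h=4 => slot 4
323: h=0, probe 0,1 => slot 1
Table: [455, 323, ∅, 700, 378, 999, ∅, ∅, ∅, 621, ∅, ∅, 608, 557, 540, ∅, ∅]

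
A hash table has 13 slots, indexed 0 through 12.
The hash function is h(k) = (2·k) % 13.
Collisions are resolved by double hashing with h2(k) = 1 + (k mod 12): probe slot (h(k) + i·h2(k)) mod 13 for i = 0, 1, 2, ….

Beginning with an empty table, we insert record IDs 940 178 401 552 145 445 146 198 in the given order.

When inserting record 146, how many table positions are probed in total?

4

940 hashes to 8; slot 8 is free -> place at 8.
178 hashes to 5; slot 5 is free -> place at 5.
401 hashes to 9; slot 9 is free -> place at 9.
552 hashes to 12; slot 12 is free -> place at 12.
145 hashes to 4; slot 4 is free -> place at 4.
445 hashes to 6; slot 6 is free -> place at 6.
146 hashes to 6, h2=3; 6,9,12 taken -> place at 2.
198 hashes to 6, h2=7; 6 taken -> place at 0.
Table: [198, _, 146, _, 145, 178, 445, _, 940, 401, _, _, 552]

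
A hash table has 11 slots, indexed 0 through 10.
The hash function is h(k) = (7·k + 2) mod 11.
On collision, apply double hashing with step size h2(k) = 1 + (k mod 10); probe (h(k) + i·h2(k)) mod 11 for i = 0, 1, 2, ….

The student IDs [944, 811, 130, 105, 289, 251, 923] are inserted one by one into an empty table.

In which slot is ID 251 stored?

5

Insert 944: h=10, slot 10 empty → index 10.
Insert 811: h=3, slot 3 empty → index 3.
Insert 130: h=10, h2=1, slot 10 occupied → index 0.
Insert 105: h=0, h2=6, slot 0 occupied → index 6.
Insert 289: h=1, slot 1 empty → index 1.
Insert 251: h=10, h2=2, slots 10,1,3 occupied → index 5.
Insert 923: h=6, h2=4, slots 6,10,3 occupied → index 7.
Table: [130, 289, ., 811, ., 251, 105, 923, ., ., 944]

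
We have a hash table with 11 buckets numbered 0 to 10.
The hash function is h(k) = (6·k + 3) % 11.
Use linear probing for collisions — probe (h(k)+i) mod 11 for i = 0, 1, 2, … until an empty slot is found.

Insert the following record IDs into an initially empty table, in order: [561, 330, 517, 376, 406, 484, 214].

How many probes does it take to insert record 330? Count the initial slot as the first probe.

Insert 561: h=3, slot 3 empty → index 3.
Insert 330: h=3, slot 3 occupied → index 4.
Insert 517: h=3, slots 3,4 occupied → index 5.
Insert 376: h=4, slots 4,5 occupied → index 6.
Insert 406: h=8, slot 8 empty → index 8.
Insert 484: h=3, slots 3,4,5,6 occupied → index 7.
Insert 214: h=0, slot 0 empty → index 0.
Table: [214, ∅, ∅, 561, 330, 517, 376, 484, 406, ∅, ∅]

2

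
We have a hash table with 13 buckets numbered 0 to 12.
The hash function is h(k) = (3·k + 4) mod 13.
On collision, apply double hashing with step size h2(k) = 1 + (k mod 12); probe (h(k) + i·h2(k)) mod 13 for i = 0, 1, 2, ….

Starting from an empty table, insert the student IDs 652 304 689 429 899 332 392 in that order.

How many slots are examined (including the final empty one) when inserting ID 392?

3

652: h=10 -> slot 10
304: h=6 -> slot 6
689: h=4 -> slot 4
429: h=4, h2=10, probe 4,1 -> slot 1
899: h=10, h2=12, probe 10,9 -> slot 9
332: h=12 -> slot 12
392: h=10, h2=9, probe 10,6,2 -> slot 2
Table: [-, 429, 392, -, 689, -, 304, -, -, 899, 652, -, 332]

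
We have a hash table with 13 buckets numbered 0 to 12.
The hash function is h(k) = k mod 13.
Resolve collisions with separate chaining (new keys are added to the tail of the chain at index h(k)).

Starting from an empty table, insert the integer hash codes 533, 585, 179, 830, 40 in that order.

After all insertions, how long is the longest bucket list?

2

533 -> bucket 0
585 -> bucket 0 (collision)
179 -> bucket 10
830 -> bucket 11
40 -> bucket 1
Final buckets:
0: 533 -> 585
1: 40
2: —
3: —
4: —
5: —
6: —
7: —
8: —
9: —
10: 179
11: 830
12: —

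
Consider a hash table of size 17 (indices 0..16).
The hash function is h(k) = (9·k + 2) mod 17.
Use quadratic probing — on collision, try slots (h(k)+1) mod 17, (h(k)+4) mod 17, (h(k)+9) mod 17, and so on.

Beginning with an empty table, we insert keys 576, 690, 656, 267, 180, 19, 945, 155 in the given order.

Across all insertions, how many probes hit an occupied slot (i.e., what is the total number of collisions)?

8

Insert 576: h=1, slot 1 empty → index 1.
Insert 690: h=7, slot 7 empty → index 7.
Insert 656: h=7, slot 7 occupied → index 8.
Insert 267: h=8, slot 8 occupied → index 9.
Insert 180: h=7, slots 7,8 occupied → index 11.
Insert 19: h=3, slot 3 empty → index 3.
Insert 945: h=7, slots 7,8,11 occupied → index 16.
Insert 155: h=3, slot 3 occupied → index 4.
Table: [-, 576, -, 19, 155, -, -, 690, 656, 267, -, 180, -, -, -, -, 945]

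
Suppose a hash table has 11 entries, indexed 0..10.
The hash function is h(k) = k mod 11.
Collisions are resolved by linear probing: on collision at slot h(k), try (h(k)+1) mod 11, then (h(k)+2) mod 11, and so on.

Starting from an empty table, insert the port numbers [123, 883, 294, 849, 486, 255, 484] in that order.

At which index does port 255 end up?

123 hashes to 2; slot 2 is free → place at 2.
883 hashes to 3; slot 3 is free → place at 3.
294 hashes to 8; slot 8 is free → place at 8.
849 hashes to 2; 2,3 taken → place at 4.
486 hashes to 2; 2,3,4 taken → place at 5.
255 hashes to 2; 2,3,4,5 taken → place at 6.
484 hashes to 0; slot 0 is free → place at 0.
Table: [484, ., 123, 883, 849, 486, 255, ., 294, ., .]

6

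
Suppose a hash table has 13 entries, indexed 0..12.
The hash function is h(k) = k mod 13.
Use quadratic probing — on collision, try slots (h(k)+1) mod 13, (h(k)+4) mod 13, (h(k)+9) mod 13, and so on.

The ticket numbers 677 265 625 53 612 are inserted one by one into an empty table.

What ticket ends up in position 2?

677: h=1 -> slot 1
265: h=5 -> slot 5
625: h=1, probe 1,2 -> slot 2
53: h=1, probe 1,2,5,10 -> slot 10
612: h=1, probe 1,2,5,10,4 -> slot 4
Table: [., 677, 625, ., 612, 265, ., ., ., ., 53, ., .]

625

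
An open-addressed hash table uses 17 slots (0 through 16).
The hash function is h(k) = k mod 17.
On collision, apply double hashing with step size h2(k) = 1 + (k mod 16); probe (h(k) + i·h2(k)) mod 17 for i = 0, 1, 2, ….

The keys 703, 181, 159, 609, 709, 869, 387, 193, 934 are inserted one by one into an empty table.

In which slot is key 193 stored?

8

703 hashes to 6; slot 6 is free → place at 6.
181 hashes to 11; slot 11 is free → place at 11.
159 hashes to 6, h2=16; 6 taken → place at 5.
609 hashes to 14; slot 14 is free → place at 14.
709 hashes to 12; slot 12 is free → place at 12.
869 hashes to 2; slot 2 is free → place at 2.
387 hashes to 13; slot 13 is free → place at 13.
193 hashes to 6, h2=2; 6 taken → place at 8.
934 hashes to 16; slot 16 is free → place at 16.
Table: [—, —, 869, —, —, 159, 703, —, 193, —, —, 181, 709, 387, 609, —, 934]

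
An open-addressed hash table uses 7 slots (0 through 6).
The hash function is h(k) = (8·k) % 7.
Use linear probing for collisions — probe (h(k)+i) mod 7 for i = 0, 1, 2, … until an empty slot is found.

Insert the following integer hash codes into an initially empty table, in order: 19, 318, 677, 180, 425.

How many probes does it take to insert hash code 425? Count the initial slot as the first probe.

Insert 19: h=5, slot 5 empty => index 5.
Insert 318: h=3, slot 3 empty => index 3.
Insert 677: h=5, slot 5 occupied => index 6.
Insert 180: h=5, slots 5,6 occupied => index 0.
Insert 425: h=5, slots 5,6,0 occupied => index 1.
Table: [180, 425, -, 318, -, 19, 677]

4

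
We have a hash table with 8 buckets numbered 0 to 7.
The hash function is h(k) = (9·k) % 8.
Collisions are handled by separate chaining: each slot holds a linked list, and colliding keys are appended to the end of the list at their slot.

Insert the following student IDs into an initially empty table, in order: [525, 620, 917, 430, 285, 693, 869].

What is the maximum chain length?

Insert 525: h=5, bucket 5 empty -> new chain.
Insert 620: h=4, bucket 4 empty -> new chain.
Insert 917: h=5, bucket 5 nonempty -> append to chain.
Insert 430: h=6, bucket 6 empty -> new chain.
Insert 285: h=5, bucket 5 nonempty -> append to chain.
Insert 693: h=5, bucket 5 nonempty -> append to chain.
Insert 869: h=5, bucket 5 nonempty -> append to chain.
Final buckets:
0: —
1: —
2: —
3: —
4: 620
5: 525 -> 917 -> 285 -> 693 -> 869
6: 430
7: —

5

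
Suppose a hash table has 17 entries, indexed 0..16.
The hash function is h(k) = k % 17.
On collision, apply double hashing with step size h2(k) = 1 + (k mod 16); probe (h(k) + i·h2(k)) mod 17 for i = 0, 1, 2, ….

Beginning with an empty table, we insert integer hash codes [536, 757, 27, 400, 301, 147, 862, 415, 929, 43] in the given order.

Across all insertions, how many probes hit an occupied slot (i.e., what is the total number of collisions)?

9

Insert 536: h=9, slot 9 empty -> index 9.
Insert 757: h=9, h2=6, slot 9 occupied -> index 15.
Insert 27: h=10, slot 10 empty -> index 10.
Insert 400: h=9, h2=1, slots 9,10 occupied -> index 11.
Insert 301: h=12, slot 12 empty -> index 12.
Insert 147: h=11, h2=4, slots 11,15 occupied -> index 2.
Insert 862: h=12, h2=15, slots 12,10 occupied -> index 8.
Insert 415: h=7, slot 7 empty -> index 7.
Insert 929: h=11, h2=2, slot 11 occupied -> index 13.
Insert 43: h=9, h2=12, slot 9 occupied -> index 4.
Table: [-, -, 147, -, 43, -, -, 415, 862, 536, 27, 400, 301, 929, -, 757, -]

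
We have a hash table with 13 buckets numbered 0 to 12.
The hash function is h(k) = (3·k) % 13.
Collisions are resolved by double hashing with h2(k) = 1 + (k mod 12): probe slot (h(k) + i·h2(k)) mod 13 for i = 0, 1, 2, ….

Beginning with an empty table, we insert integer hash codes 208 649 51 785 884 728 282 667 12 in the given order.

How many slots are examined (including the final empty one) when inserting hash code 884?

2

208 hashes to 0; slot 0 is free -> place at 0.
649 hashes to 10; slot 10 is free -> place at 10.
51 hashes to 10, h2=4; 10 taken -> place at 1.
785 hashes to 2; slot 2 is free -> place at 2.
884 hashes to 0, h2=9; 0 taken -> place at 9.
728 hashes to 0, h2=9; 0,9 taken -> place at 5.
282 hashes to 1, h2=7; 1 taken -> place at 8.
667 hashes to 12; slot 12 is free -> place at 12.
12 hashes to 10, h2=1; 10 taken -> place at 11.
Table: [208, 51, 785, ., ., 728, ., ., 282, 884, 649, 12, 667]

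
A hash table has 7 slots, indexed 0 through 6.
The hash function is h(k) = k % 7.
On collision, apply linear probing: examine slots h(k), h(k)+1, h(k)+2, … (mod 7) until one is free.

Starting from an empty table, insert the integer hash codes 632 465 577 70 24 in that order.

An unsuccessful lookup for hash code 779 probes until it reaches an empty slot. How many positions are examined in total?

632: h=2 -> slot 2
465: h=3 -> slot 3
577: h=3, probe 3,4 -> slot 4
70: h=0 -> slot 0
24: h=3, probe 3,4,5 -> slot 5
Table: [70, ., 632, 465, 577, 24, .]
Lookup 779: h=2, probe 2,3,4,5,6 → slot 6 empty, not found.

5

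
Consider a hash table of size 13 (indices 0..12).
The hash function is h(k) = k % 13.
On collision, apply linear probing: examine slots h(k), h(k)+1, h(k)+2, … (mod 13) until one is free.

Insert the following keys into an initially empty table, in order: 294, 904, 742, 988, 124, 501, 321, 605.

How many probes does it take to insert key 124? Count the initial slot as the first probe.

3

294: h=8 -> slot 8
904: h=7 -> slot 7
742: h=1 -> slot 1
988: h=0 -> slot 0
124: h=7, probe 7,8,9 -> slot 9
501: h=7, probe 7,8,9,10 -> slot 10
321: h=9, probe 9,10,11 -> slot 11
605: h=7, probe 7,8,9,10,11,12 -> slot 12
Table: [988, 742, _, _, _, _, _, 904, 294, 124, 501, 321, 605]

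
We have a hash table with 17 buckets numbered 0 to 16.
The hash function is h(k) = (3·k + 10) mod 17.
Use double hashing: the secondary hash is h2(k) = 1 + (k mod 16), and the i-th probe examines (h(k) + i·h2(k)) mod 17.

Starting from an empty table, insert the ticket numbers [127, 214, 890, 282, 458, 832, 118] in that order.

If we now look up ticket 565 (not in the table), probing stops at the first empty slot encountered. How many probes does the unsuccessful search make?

127: h=0 → slot 0
214: h=6 → slot 6
890: h=11 → slot 11
282: h=6, h2=11, probe 6,0,11,5 → slot 5
458: h=7 → slot 7
832: h=7, h2=1, probe 7,8 → slot 8
118: h=7, h2=7, probe 7,14 → slot 14
Table: [127, —, —, —, —, 282, 214, 458, 832, —, —, 890, —, —, 118, —, —]
Lookup 565: h=5, h2=6, probe 5,11,0,6,12 → slot 12 empty, not found.

5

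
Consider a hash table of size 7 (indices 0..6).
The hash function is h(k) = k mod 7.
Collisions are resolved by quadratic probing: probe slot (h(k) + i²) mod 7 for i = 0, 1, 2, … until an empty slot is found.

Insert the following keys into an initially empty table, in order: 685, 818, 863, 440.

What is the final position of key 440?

3

Insert 685: h=6, slot 6 empty -> index 6.
Insert 818: h=6, slot 6 occupied -> index 0.
Insert 863: h=2, slot 2 empty -> index 2.
Insert 440: h=6, slots 6,0 occupied -> index 3.
Table: [818, -, 863, 440, -, -, 685]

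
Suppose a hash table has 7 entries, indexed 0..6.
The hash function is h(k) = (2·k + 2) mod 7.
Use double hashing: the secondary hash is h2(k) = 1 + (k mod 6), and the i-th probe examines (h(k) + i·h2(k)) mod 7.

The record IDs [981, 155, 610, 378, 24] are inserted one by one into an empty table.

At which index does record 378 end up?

981: h=4 -> slot 4
155: h=4, h2=6, probe 4,3 -> slot 3
610: h=4, h2=5, probe 4,2 -> slot 2
378: h=2, h2=1, probe 2,3,4,5 -> slot 5
24: h=1 -> slot 1
Table: [-, 24, 610, 155, 981, 378, -]

5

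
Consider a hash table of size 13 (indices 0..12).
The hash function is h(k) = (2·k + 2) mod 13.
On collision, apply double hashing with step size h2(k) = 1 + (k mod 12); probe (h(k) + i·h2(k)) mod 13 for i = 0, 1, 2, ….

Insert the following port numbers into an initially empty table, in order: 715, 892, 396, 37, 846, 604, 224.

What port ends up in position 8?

224

Insert 715: h=2, slot 2 empty => index 2.
Insert 892: h=5, slot 5 empty => index 5.
Insert 396: h=1, slot 1 empty => index 1.
Insert 37: h=11, slot 11 empty => index 11.
Insert 846: h=4, slot 4 empty => index 4.
Insert 604: h=1, h2=5, slot 1 occupied => index 6.
Insert 224: h=8, slot 8 empty => index 8.
Table: [-, 396, 715, -, 846, 892, 604, -, 224, -, -, 37, -]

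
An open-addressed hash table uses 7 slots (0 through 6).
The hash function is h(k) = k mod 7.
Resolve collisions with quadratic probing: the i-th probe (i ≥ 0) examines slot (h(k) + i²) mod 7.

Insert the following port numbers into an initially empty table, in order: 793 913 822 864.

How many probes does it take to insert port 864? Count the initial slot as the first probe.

793: h=2 => slot 2
913: h=3 => slot 3
822: h=3, probe 3,4 => slot 4
864: h=3, probe 3,4,0 => slot 0
Table: [864, -, 793, 913, 822, -, -]

3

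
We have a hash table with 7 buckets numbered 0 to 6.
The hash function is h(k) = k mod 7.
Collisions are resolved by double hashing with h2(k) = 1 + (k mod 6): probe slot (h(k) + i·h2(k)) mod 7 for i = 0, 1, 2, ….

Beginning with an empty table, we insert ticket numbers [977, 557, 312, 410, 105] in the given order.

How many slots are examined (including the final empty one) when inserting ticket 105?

977: h=4 → slot 4
557: h=4, h2=6, probe 4,3 → slot 3
312: h=4, h2=1, probe 4,5 → slot 5
410: h=4, h2=3, probe 4,0 → slot 0
105: h=0, h2=4, probe 0,4,1 → slot 1
Table: [410, 105, —, 557, 977, 312, —]

3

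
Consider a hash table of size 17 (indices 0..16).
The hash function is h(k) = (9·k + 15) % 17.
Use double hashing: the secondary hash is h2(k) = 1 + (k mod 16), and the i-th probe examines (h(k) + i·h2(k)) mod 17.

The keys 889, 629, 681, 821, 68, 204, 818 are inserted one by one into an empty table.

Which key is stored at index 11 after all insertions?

204

Insert 889: h=9, slot 9 empty → index 9.
Insert 629: h=15, slot 15 empty → index 15.
Insert 681: h=7, slot 7 empty → index 7.
Insert 821: h=9, h2=6, slots 9,15 occupied → index 4.
Insert 68: h=15, h2=5, slot 15 occupied → index 3.
Insert 204: h=15, h2=13, slot 15 occupied → index 11.
Insert 818: h=16, slot 16 empty → index 16.
Table: [-, -, -, 68, 821, -, -, 681, -, 889, -, 204, -, -, -, 629, 818]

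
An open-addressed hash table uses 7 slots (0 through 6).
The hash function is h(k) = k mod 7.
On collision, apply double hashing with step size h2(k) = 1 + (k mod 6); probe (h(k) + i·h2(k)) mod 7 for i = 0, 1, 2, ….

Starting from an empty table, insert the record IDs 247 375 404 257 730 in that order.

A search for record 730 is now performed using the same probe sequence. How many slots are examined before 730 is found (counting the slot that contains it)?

247 hashes to 2; slot 2 is free -> place at 2.
375 hashes to 4; slot 4 is free -> place at 4.
404 hashes to 5; slot 5 is free -> place at 5.
257 hashes to 5, h2=6; 5,4 taken -> place at 3.
730 hashes to 2, h2=5; 2 taken -> place at 0.
Table: [730, ∅, 247, 257, 375, 404, ∅]
Lookup 730: h=2, h2=5, probe 2,0 → found at 0.

2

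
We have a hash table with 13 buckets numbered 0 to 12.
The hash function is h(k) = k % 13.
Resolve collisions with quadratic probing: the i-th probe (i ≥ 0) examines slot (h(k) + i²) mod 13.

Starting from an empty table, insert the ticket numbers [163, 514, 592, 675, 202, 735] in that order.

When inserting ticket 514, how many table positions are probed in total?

2

163: h=7 -> slot 7
514: h=7, probe 7,8 -> slot 8
592: h=7, probe 7,8,11 -> slot 11
675: h=12 -> slot 12
202: h=7, probe 7,8,11,3 -> slot 3
735: h=7, probe 7,8,11,3,10 -> slot 10
Table: [∅, ∅, ∅, 202, ∅, ∅, ∅, 163, 514, ∅, 735, 592, 675]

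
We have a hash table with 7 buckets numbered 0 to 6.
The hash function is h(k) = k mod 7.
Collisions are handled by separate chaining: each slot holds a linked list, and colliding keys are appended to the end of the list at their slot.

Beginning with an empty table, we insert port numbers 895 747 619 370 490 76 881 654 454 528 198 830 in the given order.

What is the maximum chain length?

5

Insert 895: h=6, bucket 6 empty → new chain.
Insert 747: h=5, bucket 5 empty → new chain.
Insert 619: h=3, bucket 3 empty → new chain.
Insert 370: h=6, bucket 6 nonempty → append to chain.
Insert 490: h=0, bucket 0 empty → new chain.
Insert 76: h=6, bucket 6 nonempty → append to chain.
Insert 881: h=6, bucket 6 nonempty → append to chain.
Insert 654: h=3, bucket 3 nonempty → append to chain.
Insert 454: h=6, bucket 6 nonempty → append to chain.
Insert 528: h=3, bucket 3 nonempty → append to chain.
Insert 198: h=2, bucket 2 empty → new chain.
Insert 830: h=4, bucket 4 empty → new chain.
Final buckets:
0: 490
1: .
2: 198
3: 619 -> 654 -> 528
4: 830
5: 747
6: 895 -> 370 -> 76 -> 881 -> 454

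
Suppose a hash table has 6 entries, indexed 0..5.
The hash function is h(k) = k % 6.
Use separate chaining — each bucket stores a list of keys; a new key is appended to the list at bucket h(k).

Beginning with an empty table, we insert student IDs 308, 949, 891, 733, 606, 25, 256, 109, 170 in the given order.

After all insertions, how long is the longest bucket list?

4

Insert 308: h=2, bucket 2 empty -> new chain.
Insert 949: h=1, bucket 1 empty -> new chain.
Insert 891: h=3, bucket 3 empty -> new chain.
Insert 733: h=1, bucket 1 nonempty -> append to chain.
Insert 606: h=0, bucket 0 empty -> new chain.
Insert 25: h=1, bucket 1 nonempty -> append to chain.
Insert 256: h=4, bucket 4 empty -> new chain.
Insert 109: h=1, bucket 1 nonempty -> append to chain.
Insert 170: h=2, bucket 2 nonempty -> append to chain.
Final buckets:
0: 606
1: 949 -> 733 -> 25 -> 109
2: 308 -> 170
3: 891
4: 256
5: _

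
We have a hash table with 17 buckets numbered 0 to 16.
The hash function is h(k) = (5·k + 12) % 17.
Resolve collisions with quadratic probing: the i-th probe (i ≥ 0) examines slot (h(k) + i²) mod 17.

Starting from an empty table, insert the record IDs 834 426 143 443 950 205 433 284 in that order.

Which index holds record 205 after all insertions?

834 hashes to 0; slot 0 is free → place at 0.
426 hashes to 0; 0 taken → place at 1.
143 hashes to 13; slot 13 is free → place at 13.
443 hashes to 0; 0,1 taken → place at 4.
950 hashes to 2; slot 2 is free → place at 2.
205 hashes to 0; 0,1,4 taken → place at 9.
433 hashes to 1; 1,2 taken → place at 5.
284 hashes to 4; 4,5 taken → place at 8.
Table: [834, 426, 950, _, 443, 433, _, _, 284, 205, _, _, _, 143, _, _, _]

9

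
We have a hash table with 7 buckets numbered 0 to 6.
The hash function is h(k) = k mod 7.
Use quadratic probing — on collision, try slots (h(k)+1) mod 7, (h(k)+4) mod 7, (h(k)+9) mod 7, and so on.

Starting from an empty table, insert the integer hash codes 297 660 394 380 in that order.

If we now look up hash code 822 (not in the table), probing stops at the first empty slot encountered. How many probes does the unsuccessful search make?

3

Insert 297: h=3, slot 3 empty => index 3.
Insert 660: h=2, slot 2 empty => index 2.
Insert 394: h=2, slots 2,3 occupied => index 6.
Insert 380: h=2, slots 2,3,6 occupied => index 4.
Table: [∅, ∅, 660, 297, 380, ∅, 394]
Lookup 822: h=3, probe 3,4,0 → slot 0 empty, not found.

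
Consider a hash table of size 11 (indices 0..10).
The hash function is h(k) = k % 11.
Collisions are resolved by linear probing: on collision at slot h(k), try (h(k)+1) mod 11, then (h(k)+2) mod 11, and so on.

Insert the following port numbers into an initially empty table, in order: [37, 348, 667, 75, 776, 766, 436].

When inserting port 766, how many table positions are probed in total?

4

Insert 37: h=4, slot 4 empty => index 4.
Insert 348: h=7, slot 7 empty => index 7.
Insert 667: h=7, slot 7 occupied => index 8.
Insert 75: h=9, slot 9 empty => index 9.
Insert 776: h=6, slot 6 empty => index 6.
Insert 766: h=7, slots 7,8,9 occupied => index 10.
Insert 436: h=7, slots 7,8,9,10 occupied => index 0.
Table: [436, ∅, ∅, ∅, 37, ∅, 776, 348, 667, 75, 766]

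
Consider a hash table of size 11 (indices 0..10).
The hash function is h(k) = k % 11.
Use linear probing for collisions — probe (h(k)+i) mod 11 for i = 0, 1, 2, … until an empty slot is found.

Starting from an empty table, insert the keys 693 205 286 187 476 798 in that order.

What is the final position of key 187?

2

Insert 693: h=0, slot 0 empty -> index 0.
Insert 205: h=7, slot 7 empty -> index 7.
Insert 286: h=0, slot 0 occupied -> index 1.
Insert 187: h=0, slots 0,1 occupied -> index 2.
Insert 476: h=3, slot 3 empty -> index 3.
Insert 798: h=6, slot 6 empty -> index 6.
Table: [693, 286, 187, 476, —, —, 798, 205, —, —, —]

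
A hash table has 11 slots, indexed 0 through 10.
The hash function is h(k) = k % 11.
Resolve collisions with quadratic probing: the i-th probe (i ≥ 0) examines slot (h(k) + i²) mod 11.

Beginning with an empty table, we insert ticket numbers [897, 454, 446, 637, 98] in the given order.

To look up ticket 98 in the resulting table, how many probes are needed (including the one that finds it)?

897 hashes to 6; slot 6 is free → place at 6.
454 hashes to 3; slot 3 is free → place at 3.
446 hashes to 6; 6 taken → place at 7.
637 hashes to 10; slot 10 is free → place at 10.
98 hashes to 10; 10 taken → place at 0.
Table: [98, ., ., 454, ., ., 897, 446, ., ., 637]
Lookup 98: h=10, probe 10,0 → found at 0.

2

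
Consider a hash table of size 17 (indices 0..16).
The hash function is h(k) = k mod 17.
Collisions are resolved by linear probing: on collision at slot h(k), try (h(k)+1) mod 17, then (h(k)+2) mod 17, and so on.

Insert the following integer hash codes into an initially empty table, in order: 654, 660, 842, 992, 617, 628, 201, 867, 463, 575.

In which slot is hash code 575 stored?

Insert 654: h=8, slot 8 empty => index 8.
Insert 660: h=14, slot 14 empty => index 14.
Insert 842: h=9, slot 9 empty => index 9.
Insert 992: h=6, slot 6 empty => index 6.
Insert 617: h=5, slot 5 empty => index 5.
Insert 628: h=16, slot 16 empty => index 16.
Insert 201: h=14, slot 14 occupied => index 15.
Insert 867: h=0, slot 0 empty => index 0.
Insert 463: h=4, slot 4 empty => index 4.
Insert 575: h=14, slots 14,15,16,0 occupied => index 1.
Table: [867, 575, -, -, 463, 617, 992, -, 654, 842, -, -, -, -, 660, 201, 628]

1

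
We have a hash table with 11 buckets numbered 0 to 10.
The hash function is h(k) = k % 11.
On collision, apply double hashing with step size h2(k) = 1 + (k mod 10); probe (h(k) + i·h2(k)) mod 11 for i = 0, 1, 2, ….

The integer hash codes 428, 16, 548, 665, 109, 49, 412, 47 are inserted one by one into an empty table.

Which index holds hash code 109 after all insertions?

8

428: h=10 -> slot 10
16: h=5 -> slot 5
548: h=9 -> slot 9
665: h=5, h2=6, probe 5,0 -> slot 0
109: h=10, h2=10, probe 10,9,8 -> slot 8
49: h=5, h2=10, probe 5,4 -> slot 4
412: h=5, h2=3, probe 5,8,0,3 -> slot 3
47: h=3, h2=8, probe 3,0,8,5,2 -> slot 2
Table: [665, _, 47, 412, 49, 16, _, _, 109, 548, 428]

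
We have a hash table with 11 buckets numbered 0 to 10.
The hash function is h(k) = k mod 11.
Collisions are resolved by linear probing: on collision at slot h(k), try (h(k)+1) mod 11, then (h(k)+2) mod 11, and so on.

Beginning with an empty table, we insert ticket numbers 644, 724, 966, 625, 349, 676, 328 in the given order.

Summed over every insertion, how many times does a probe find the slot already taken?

6

Insert 644: h=6, slot 6 empty → index 6.
Insert 724: h=9, slot 9 empty → index 9.
Insert 966: h=9, slot 9 occupied → index 10.
Insert 625: h=9, slots 9,10 occupied → index 0.
Insert 349: h=8, slot 8 empty → index 8.
Insert 676: h=5, slot 5 empty → index 5.
Insert 328: h=9, slots 9,10,0 occupied → index 1.
Table: [625, 328, -, -, -, 676, 644, -, 349, 724, 966]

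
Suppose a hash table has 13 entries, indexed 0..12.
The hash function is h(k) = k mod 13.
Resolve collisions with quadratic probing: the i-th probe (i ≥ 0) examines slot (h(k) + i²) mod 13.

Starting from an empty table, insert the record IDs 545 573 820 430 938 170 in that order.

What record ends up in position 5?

545: h=12 -> slot 12
573: h=1 -> slot 1
820: h=1, probe 1,2 -> slot 2
430: h=1, probe 1,2,5 -> slot 5
938: h=2, probe 2,3 -> slot 3
170: h=1, probe 1,2,5,10 -> slot 10
Table: [—, 573, 820, 938, —, 430, —, —, —, —, 170, —, 545]

430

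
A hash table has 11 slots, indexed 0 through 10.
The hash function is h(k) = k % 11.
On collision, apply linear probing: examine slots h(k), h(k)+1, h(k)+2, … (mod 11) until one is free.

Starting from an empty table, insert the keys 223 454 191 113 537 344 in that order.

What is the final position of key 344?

223: h=3 -> slot 3
454: h=3, probe 3,4 -> slot 4
191: h=4, probe 4,5 -> slot 5
113: h=3, probe 3,4,5,6 -> slot 6
537: h=9 -> slot 9
344: h=3, probe 3,4,5,6,7 -> slot 7
Table: [_, _, _, 223, 454, 191, 113, 344, _, 537, _]

7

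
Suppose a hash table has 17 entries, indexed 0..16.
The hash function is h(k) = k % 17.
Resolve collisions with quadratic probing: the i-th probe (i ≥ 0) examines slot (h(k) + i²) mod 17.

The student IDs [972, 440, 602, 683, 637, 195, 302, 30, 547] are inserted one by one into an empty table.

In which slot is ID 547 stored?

Insert 972: h=3, slot 3 empty → index 3.
Insert 440: h=15, slot 15 empty → index 15.
Insert 602: h=7, slot 7 empty → index 7.
Insert 683: h=3, slot 3 occupied → index 4.
Insert 637: h=8, slot 8 empty → index 8.
Insert 195: h=8, slot 8 occupied → index 9.
Insert 302: h=13, slot 13 empty → index 13.
Insert 30: h=13, slot 13 occupied → index 14.
Insert 547: h=3, slots 3,4,7 occupied → index 12.
Table: [-, -, -, 972, 683, -, -, 602, 637, 195, -, -, 547, 302, 30, 440, -]

12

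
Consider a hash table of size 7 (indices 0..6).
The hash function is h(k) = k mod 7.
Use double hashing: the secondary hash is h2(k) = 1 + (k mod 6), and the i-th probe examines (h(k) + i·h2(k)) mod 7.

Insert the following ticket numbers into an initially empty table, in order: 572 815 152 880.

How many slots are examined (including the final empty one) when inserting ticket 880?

4

Insert 572: h=5, slot 5 empty -> index 5.
Insert 815: h=3, slot 3 empty -> index 3.
Insert 152: h=5, h2=3, slot 5 occupied -> index 1.
Insert 880: h=5, h2=5, slots 5,3,1 occupied -> index 6.
Table: [_, 152, _, 815, _, 572, 880]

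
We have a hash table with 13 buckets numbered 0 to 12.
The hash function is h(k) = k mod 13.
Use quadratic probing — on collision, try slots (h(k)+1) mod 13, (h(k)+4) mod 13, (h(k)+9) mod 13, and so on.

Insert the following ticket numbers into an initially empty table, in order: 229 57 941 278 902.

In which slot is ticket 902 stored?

1

Insert 229: h=8, slot 8 empty -> index 8.
Insert 57: h=5, slot 5 empty -> index 5.
Insert 941: h=5, slot 5 occupied -> index 6.
Insert 278: h=5, slots 5,6 occupied -> index 9.
Insert 902: h=5, slots 5,6,9 occupied -> index 1.
Table: [—, 902, —, —, —, 57, 941, —, 229, 278, —, —, —]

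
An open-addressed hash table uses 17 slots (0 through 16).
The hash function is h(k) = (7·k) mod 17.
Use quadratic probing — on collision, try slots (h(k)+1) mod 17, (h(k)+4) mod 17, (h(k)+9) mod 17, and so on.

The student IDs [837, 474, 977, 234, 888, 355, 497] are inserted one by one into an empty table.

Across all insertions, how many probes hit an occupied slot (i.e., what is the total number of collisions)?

4

Insert 837: h=11, slot 11 empty → index 11.
Insert 474: h=3, slot 3 empty → index 3.
Insert 977: h=5, slot 5 empty → index 5.
Insert 234: h=6, slot 6 empty → index 6.
Insert 888: h=11, slot 11 occupied → index 12.
Insert 355: h=3, slot 3 occupied → index 4.
Insert 497: h=11, slots 11,12 occupied → index 15.
Table: [-, -, -, 474, 355, 977, 234, -, -, -, -, 837, 888, -, -, 497, -]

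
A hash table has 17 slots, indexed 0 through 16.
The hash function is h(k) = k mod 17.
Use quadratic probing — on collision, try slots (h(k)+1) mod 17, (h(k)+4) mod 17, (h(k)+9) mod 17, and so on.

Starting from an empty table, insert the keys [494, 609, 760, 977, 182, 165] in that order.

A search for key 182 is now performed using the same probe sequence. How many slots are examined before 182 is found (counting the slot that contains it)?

494 hashes to 1; slot 1 is free → place at 1.
609 hashes to 14; slot 14 is free → place at 14.
760 hashes to 12; slot 12 is free → place at 12.
977 hashes to 8; slot 8 is free → place at 8.
182 hashes to 12; 12 taken → place at 13.
165 hashes to 12; 12,13 taken → place at 16.
Table: [∅, 494, ∅, ∅, ∅, ∅, ∅, ∅, 977, ∅, ∅, ∅, 760, 182, 609, ∅, 165]
Lookup 182: h=12, probe 12,13 → found at 13.

2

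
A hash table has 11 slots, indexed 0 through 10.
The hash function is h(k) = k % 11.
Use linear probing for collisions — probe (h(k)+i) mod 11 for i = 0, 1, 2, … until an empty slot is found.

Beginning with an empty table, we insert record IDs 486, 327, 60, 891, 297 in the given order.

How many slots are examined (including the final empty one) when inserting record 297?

486 hashes to 2; slot 2 is free → place at 2.
327 hashes to 8; slot 8 is free → place at 8.
60 hashes to 5; slot 5 is free → place at 5.
891 hashes to 0; slot 0 is free → place at 0.
297 hashes to 0; 0 taken → place at 1.
Table: [891, 297, 486, _, _, 60, _, _, 327, _, _]

2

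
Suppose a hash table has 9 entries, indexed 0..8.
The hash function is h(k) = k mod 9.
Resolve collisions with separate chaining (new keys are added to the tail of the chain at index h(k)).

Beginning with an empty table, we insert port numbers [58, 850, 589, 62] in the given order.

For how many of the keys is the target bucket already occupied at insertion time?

58 → bucket 4
850 → bucket 4 (collision)
589 → bucket 4 (collision)
62 → bucket 8
Final buckets:
0: .
1: .
2: .
3: .
4: 58 -> 850 -> 589
5: .
6: .
7: .
8: 62

2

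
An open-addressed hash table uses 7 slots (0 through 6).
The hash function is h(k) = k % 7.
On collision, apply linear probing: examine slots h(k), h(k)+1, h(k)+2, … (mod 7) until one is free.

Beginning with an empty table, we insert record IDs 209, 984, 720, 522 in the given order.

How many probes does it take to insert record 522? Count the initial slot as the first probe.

2

209: h=6 -> slot 6
984: h=4 -> slot 4
720: h=6, probe 6,0 -> slot 0
522: h=4, probe 4,5 -> slot 5
Table: [720, ., ., ., 984, 522, 209]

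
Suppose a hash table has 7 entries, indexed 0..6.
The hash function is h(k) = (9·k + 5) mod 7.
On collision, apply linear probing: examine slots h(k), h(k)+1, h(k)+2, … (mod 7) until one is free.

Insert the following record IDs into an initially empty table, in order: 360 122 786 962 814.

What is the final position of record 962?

6

360 hashes to 4; slot 4 is free → place at 4.
122 hashes to 4; 4 taken → place at 5.
786 hashes to 2; slot 2 is free → place at 2.
962 hashes to 4; 4,5 taken → place at 6.
814 hashes to 2; 2 taken → place at 3.
Table: [∅, ∅, 786, 814, 360, 122, 962]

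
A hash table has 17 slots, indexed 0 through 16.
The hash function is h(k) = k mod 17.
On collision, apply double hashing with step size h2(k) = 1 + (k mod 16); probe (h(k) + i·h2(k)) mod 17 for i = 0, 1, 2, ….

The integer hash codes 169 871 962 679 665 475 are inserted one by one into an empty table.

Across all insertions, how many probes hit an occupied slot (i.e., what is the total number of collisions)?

2

169 hashes to 16; slot 16 is free => place at 16.
871 hashes to 4; slot 4 is free => place at 4.
962 hashes to 10; slot 10 is free => place at 10.
679 hashes to 16, h2=8; 16 taken => place at 7.
665 hashes to 2; slot 2 is free => place at 2.
475 hashes to 16, h2=12; 16 taken => place at 11.
Table: [., ., 665, ., 871, ., ., 679, ., ., 962, 475, ., ., ., ., 169]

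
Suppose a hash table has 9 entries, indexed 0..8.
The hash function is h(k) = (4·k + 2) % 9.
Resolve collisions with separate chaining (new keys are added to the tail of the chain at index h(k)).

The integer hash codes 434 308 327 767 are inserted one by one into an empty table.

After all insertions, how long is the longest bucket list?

3

434 -> bucket 1
308 -> bucket 1 (collision)
327 -> bucket 5
767 -> bucket 1 (collision)
Final buckets:
0: -
1: 434 -> 308 -> 767
2: -
3: -
4: -
5: 327
6: -
7: -
8: -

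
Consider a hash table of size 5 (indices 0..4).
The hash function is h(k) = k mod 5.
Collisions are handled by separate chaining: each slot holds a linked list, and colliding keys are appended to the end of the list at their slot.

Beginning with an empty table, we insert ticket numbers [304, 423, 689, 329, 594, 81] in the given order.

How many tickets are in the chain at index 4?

4

304 → bucket 4
423 → bucket 3
689 → bucket 4 (collision)
329 → bucket 4 (collision)
594 → bucket 4 (collision)
81 → bucket 1
Final buckets:
0: -
1: 81
2: -
3: 423
4: 304 -> 689 -> 329 -> 594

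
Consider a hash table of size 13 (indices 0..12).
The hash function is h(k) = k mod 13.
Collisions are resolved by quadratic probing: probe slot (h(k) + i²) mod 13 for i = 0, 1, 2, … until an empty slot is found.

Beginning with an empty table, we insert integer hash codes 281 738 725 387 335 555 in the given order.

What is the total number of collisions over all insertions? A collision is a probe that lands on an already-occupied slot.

Insert 281: h=8, slot 8 empty -> index 8.
Insert 738: h=10, slot 10 empty -> index 10.
Insert 725: h=10, slot 10 occupied -> index 11.
Insert 387: h=10, slots 10,11 occupied -> index 1.
Insert 335: h=10, slots 10,11,1 occupied -> index 6.
Insert 555: h=9, slot 9 empty -> index 9.
Table: [—, 387, —, —, —, —, 335, —, 281, 555, 738, 725, —]

6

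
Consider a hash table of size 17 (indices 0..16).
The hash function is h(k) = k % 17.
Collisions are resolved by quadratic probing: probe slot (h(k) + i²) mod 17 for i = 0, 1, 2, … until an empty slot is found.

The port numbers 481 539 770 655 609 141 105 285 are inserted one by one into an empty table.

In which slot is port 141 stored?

481 hashes to 5; slot 5 is free → place at 5.
539 hashes to 12; slot 12 is free → place at 12.
770 hashes to 5; 5 taken → place at 6.
655 hashes to 9; slot 9 is free → place at 9.
609 hashes to 14; slot 14 is free → place at 14.
141 hashes to 5; 5,6,9,14 taken → place at 4.
105 hashes to 3; slot 3 is free → place at 3.
285 hashes to 13; slot 13 is free → place at 13.
Table: [_, _, _, 105, 141, 481, 770, _, _, 655, _, _, 539, 285, 609, _, _]

4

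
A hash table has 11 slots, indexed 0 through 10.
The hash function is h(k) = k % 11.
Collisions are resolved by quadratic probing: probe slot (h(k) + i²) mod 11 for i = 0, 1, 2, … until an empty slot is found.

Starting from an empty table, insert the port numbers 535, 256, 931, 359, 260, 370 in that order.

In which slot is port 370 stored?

1

535: h=7 → slot 7
256: h=3 → slot 3
931: h=7, probe 7,8 → slot 8
359: h=7, probe 7,8,0 → slot 0
260: h=7, probe 7,8,0,5 → slot 5
370: h=7, probe 7,8,0,5,1 → slot 1
Table: [359, 370, —, 256, —, 260, —, 535, 931, —, —]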